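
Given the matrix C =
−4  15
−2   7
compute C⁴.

tr C = 3 and det C = 2, so the characteristic polynomial is λ² − (3)λ + (2) with roots 2 and 1.
Eigenvectors give P = [[5, 3], [2, 1]] with P⁻¹ = [[−1, 3], [2, −5]], and C = P·diag(2, 1)·P⁻¹.
Then C⁴ = P·diag(16, 1)·P⁻¹ = [[80, 3], [32, 1]] · [[−1, 3], [2, −5]] = [[−74, 225], [−30, 91]].

[[−74, 225], [−30, 91]]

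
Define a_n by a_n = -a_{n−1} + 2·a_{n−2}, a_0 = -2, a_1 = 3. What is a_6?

With companion matrix C = [[-1, 2], [1, 0]], [a_n, a_{n−1}]ᵀ = C·[a_{n−1}, a_{n−2}]ᵀ, so [a_6, a_5]ᵀ = C⁵·[a_1, a_0]ᵀ.
C⁵ = [[-21, 22], [11, -10]], giving [a_6, a_5]ᵀ = [[-107], [53]].

-107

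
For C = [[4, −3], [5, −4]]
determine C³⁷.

C² = I (check: tr C = 0 and det C = −1), so C³⁷ = C since 37 is odd.

[[4, −3], [5, −4]]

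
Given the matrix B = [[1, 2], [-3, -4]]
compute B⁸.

tr B = -3 and det B = 2, so the characteristic polynomial is λ² − (-3)λ + (2) with roots -1 and -2.
Eigenvectors give P = [[-1, -2], [1, 3]] with P⁻¹ = [[-3, -2], [1, 1]], and B = P·diag(-1, -2)·P⁻¹.
Then B⁸ = P·diag(1, 256)·P⁻¹ = [[-1, -512], [1, 768]] · [[-3, -2], [1, 1]] = [[-509, -510], [765, 766]].

[[-509, -510], [765, 766]]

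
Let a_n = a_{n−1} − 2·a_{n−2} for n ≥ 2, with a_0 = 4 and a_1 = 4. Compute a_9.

With companion matrix C = [[1, −2], [1, 0]], [a_n, a_{n−1}]ᵀ = C·[a_{n−1}, a_{n−2}]ᵀ, so [a_9, a_8]ᵀ = C⁸·[a_1, a_0]ᵀ.
C⁸ = [[−17, 6], [−3, −14]], giving [a_9, a_8]ᵀ = [[−44], [−68]].

−44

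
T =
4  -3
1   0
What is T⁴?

T² = [[13, -12], [4, -3]]
T³ = [[40, -39], [13, -12]]
T⁴ = [[121, -120], [40, -39]]

[[121, -120], [40, -39]]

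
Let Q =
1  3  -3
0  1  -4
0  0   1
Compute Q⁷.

[[1, 21, -273], [0, 1, -28], [0, 0, 1]]

Q = I + N where N = [[0, 3, -3], [0, 0, -4], [0, 0, 0]] is strictly upper-triangular, so N³ = 0.
(I + N)⁷ = I + 7·N + 21·N² = [[1, 21, -273], [0, 1, -28], [0, 0, 1]].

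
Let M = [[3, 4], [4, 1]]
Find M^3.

[[139, 116], [116, 81]]

M^2 = [[25, 16], [16, 17]]
M^3 = [[139, 116], [116, 81]]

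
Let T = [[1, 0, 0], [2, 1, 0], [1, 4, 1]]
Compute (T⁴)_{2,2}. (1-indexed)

T = I + N where N = [[0, 0, 0], [2, 0, 0], [1, 4, 0]] is strictly lower-triangular, so N³ = 0.
(I + N)⁴ = I + 4·N + 6·N² = [[1, 0, 0], [8, 1, 0], [52, 16, 1]].

1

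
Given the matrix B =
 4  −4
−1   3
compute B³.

[[108, −164], [−41, 67]]

B² = [[20, −28], [−7, 13]]
B³ = [[108, −164], [−41, 67]]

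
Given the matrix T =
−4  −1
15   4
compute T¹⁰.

[[1, 0], [0, 1]]

T² = I (check: tr T = 0 and det T = −1), so T¹⁰ = I since 10 is even.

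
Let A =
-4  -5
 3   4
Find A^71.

[[-4, -5], [3, 4]]

A² = I (check: tr A = 0 and det A = -1), so A^71 = A since 71 is odd.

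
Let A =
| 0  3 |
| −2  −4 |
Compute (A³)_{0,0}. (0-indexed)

A² = [[−6, −12], [8, 10]]
A³ = [[24, 30], [−20, −16]]

24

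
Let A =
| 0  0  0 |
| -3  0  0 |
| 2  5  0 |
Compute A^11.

A is strictly triangular, hence nilpotent: A^3 = 0, so A^11 = 0.

[[0, 0, 0], [0, 0, 0], [0, 0, 0]]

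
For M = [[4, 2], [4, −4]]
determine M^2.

[[24, 0], [0, 24]]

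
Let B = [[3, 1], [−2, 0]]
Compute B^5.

tr B = 3 and det B = 2, so the characteristic polynomial is λ² − (3)λ + (2) with roots 1 and 2.
Eigenvectors give P = [[−1, −1], [2, 1]] with P⁻¹ = [[1, 1], [−2, −1]], and B = P·diag(1, 2)·P⁻¹.
Then B^5 = P·diag(1, 32)·P⁻¹ = [[−1, −32], [2, 32]] · [[1, 1], [−2, −1]] = [[63, 31], [−62, −30]].

[[63, 31], [−62, −30]]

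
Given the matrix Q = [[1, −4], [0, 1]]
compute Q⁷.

Q = I + N where N = [[0, −4], [0, 0]] is strictly upper-triangular, so N² = 0.
(I + N)⁷ = I + 7·N = [[1, −28], [0, 1]].

[[1, −28], [0, 1]]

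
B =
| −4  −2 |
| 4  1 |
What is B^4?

[[−8, 6], [−12, −23]]

B^2 = [[8, 6], [−12, −7]]
B^3 = [[−8, −10], [20, 17]]
B^4 = [[−8, 6], [−12, −23]]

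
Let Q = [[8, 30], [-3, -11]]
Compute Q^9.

tr Q = -3 and det Q = 2, so the characteristic polynomial is λ² − (-3)λ + (2) with roots -1 and -2.
Eigenvectors give P = [[10, -3], [-3, 1]] with P⁻¹ = [[1, 3], [3, 10]], and Q = P·diag(-1, -2)·P⁻¹.
Then Q^9 = P·diag(-1, -512)·P⁻¹ = [[-10, 1536], [3, -512]] · [[1, 3], [3, 10]] = [[4598, 15330], [-1533, -5111]].

[[4598, 15330], [-1533, -5111]]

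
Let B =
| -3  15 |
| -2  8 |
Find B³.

tr B = 5 and det B = 6, so the characteristic polynomial is λ² − (5)λ + (6) with roots 3 and 2.
Eigenvectors give P = [[-5, 3], [-2, 1]] with P⁻¹ = [[1, -3], [2, -5]], and B = P·diag(3, 2)·P⁻¹.
Then B³ = P·diag(27, 8)·P⁻¹ = [[-135, 24], [-54, 8]] · [[1, -3], [2, -5]] = [[-87, 285], [-38, 122]].

[[-87, 285], [-38, 122]]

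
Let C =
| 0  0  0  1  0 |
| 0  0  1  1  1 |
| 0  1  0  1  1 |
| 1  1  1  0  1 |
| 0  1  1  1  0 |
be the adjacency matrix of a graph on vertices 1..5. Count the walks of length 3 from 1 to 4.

4

The number of length-3 walks from vertex 1 to vertex 4 is entry (1,4) of C³, where C is the adjacency matrix.
C² = [[1, 1, 1, 0, 1], [1, 3, 2, 2, 2], [1, 2, 3, 2, 2], [0, 2, 2, 4, 2], [1, 2, 2, 2, 3]]
C³ = [[0, 2, 2, 4, 2], [2, 6, 7, 8, 7], [2, 7, 6, 8, 7], [4, 8, 8, 6, 8], [2, 7, 7, 8, 6]]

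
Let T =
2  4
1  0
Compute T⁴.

T² = [[8, 8], [2, 4]]
T³ = [[24, 32], [8, 8]]
T⁴ = [[80, 96], [24, 32]]

[[80, 96], [24, 32]]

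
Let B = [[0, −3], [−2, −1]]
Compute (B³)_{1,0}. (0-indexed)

−14

B² = [[6, 3], [2, 7]]
B³ = [[−6, −21], [−14, −13]]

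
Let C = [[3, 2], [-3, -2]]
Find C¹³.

C² = C (a projection; rank 1, trace 1), so C¹³ = C.

[[3, 2], [-3, -2]]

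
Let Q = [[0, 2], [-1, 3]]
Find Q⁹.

[[-510, 1022], [-511, 1023]]

tr Q = 3 and det Q = 2, so the characteristic polynomial is λ² − (3)λ + (2) with roots 2 and 1.
Eigenvectors give P = [[-1, 2], [-1, 1]] with P⁻¹ = [[1, -2], [1, -1]], and Q = P·diag(2, 1)·P⁻¹.
Then Q⁹ = P·diag(512, 1)·P⁻¹ = [[-512, 2], [-512, 1]] · [[1, -2], [1, -1]] = [[-510, 1022], [-511, 1023]].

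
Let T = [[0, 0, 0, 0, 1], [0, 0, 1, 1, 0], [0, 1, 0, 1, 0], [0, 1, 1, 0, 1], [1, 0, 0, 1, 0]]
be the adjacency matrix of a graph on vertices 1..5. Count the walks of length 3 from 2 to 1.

The number of length-3 walks from vertex 2 to vertex 1 is entry (2,1) of T^3, where T is the adjacency matrix.
T^2 = [[1, 0, 0, 1, 0], [0, 2, 1, 1, 1], [0, 1, 2, 1, 1], [1, 1, 1, 3, 0], [0, 1, 1, 0, 2]]
T^3 = [[0, 1, 1, 0, 2], [1, 2, 3, 4, 1], [1, 3, 2, 4, 1], [0, 4, 4, 2, 4], [2, 1, 1, 4, 0]]

1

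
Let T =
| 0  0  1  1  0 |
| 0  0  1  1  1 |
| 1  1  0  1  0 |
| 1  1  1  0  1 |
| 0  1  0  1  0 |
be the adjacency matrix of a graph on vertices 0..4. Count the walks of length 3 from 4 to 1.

The number of length-3 walks from vertex 4 to vertex 1 is entry (4,1) of T³, where T is the adjacency matrix.
T² = [[2, 2, 1, 1, 1], [2, 3, 1, 2, 1], [1, 1, 3, 2, 2], [1, 2, 2, 4, 1], [1, 1, 2, 1, 2]]
T³ = [[2, 3, 5, 6, 3], [3, 4, 7, 7, 5], [5, 7, 4, 7, 3], [6, 7, 7, 6, 6], [3, 5, 3, 6, 2]]

5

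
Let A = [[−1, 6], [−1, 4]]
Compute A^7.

[[−253, 762], [−127, 382]]

tr A = 3 and det A = 2, so the characteristic polynomial is λ² − (3)λ + (2) with roots 2 and 1.
Eigenvectors give P = [[−2, 3], [−1, 1]] with P⁻¹ = [[1, −3], [1, −2]], and A = P·diag(2, 1)·P⁻¹.
Then A^7 = P·diag(128, 1)·P⁻¹ = [[−256, 3], [−128, 1]] · [[1, −3], [1, −2]] = [[−253, 762], [−127, 382]].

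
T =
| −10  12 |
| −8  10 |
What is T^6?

[[64, 0], [0, 64]]

tr T = 0 and det T = −4, so the characteristic polynomial is λ² − (0)λ + (−4) with roots 2 and −2.
Eigenvectors give P = [[1, −3], [1, −2]] with P⁻¹ = [[−2, 3], [−1, 1]], and T = P·diag(2, −2)·P⁻¹.
Then T^6 = P·diag(64, 64)·P⁻¹ = [[64, −192], [64, −128]] · [[−2, 3], [−1, 1]] = [[64, 0], [0, 64]].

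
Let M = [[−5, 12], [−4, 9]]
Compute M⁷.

[[−6557, 13116], [−4372, 8745]]

tr M = 4 and det M = 3, so the characteristic polynomial is λ² − (4)λ + (3) with roots 3 and 1.
Eigenvectors give P = [[3, −2], [2, −1]] with P⁻¹ = [[−1, 2], [−2, 3]], and M = P·diag(3, 1)·P⁻¹.
Then M⁷ = P·diag(2187, 1)·P⁻¹ = [[6561, −2], [4374, −1]] · [[−1, 2], [−2, 3]] = [[−6557, 13116], [−4372, 8745]].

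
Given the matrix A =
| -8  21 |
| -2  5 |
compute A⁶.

[[442, -1323], [126, -377]]

tr A = -3 and det A = 2, so the characteristic polynomial is λ² − (-3)λ + (2) with roots -2 and -1.
Eigenvectors give P = [[7, 3], [2, 1]] with P⁻¹ = [[1, -3], [-2, 7]], and A = P·diag(-2, -1)·P⁻¹.
Then A⁶ = P·diag(64, 1)·P⁻¹ = [[448, 3], [128, 1]] · [[1, -3], [-2, 7]] = [[442, -1323], [126, -377]].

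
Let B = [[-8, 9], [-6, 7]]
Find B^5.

tr B = -1 and det B = -2, so the characteristic polynomial is λ² − (-1)λ + (-2) with roots -2 and 1.
Eigenvectors give P = [[3, 1], [2, 1]] with P⁻¹ = [[1, -1], [-2, 3]], and B = P·diag(-2, 1)·P⁻¹.
Then B^5 = P·diag(-32, 1)·P⁻¹ = [[-96, 1], [-64, 1]] · [[1, -1], [-2, 3]] = [[-98, 99], [-66, 67]].

[[-98, 99], [-66, 67]]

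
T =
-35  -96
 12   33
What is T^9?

[[-177155, -472416], [59052, 157473]]

tr T = -2 and det T = -3, so the characteristic polynomial is λ² − (-2)λ + (-3) with roots 1 and -3.
Eigenvectors give P = [[-8, -3], [3, 1]] with P⁻¹ = [[1, 3], [-3, -8]], and T = P·diag(1, -3)·P⁻¹.
Then T^9 = P·diag(1, -19683)·P⁻¹ = [[-8, 59049], [3, -19683]] · [[1, 3], [-3, -8]] = [[-177155, -472416], [59052, 157473]].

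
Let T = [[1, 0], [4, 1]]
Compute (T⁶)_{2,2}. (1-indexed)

1

T = I + N where N = [[0, 0], [4, 0]] is strictly lower-triangular, so N² = 0.
(I + N)⁶ = I + 6·N = [[1, 0], [24, 1]].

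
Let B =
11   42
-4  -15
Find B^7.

[[13115, 45906], [-4372, -15303]]

tr B = -4 and det B = 3, so the characteristic polynomial is λ² − (-4)λ + (3) with roots -3 and -1.
Eigenvectors give P = [[3, 7], [-1, -2]] with P⁻¹ = [[-2, -7], [1, 3]], and B = P·diag(-3, -1)·P⁻¹.
Then B^7 = P·diag(-2187, -1)·P⁻¹ = [[-6561, -7], [2187, 2]] · [[-2, -7], [1, 3]] = [[13115, 45906], [-4372, -15303]].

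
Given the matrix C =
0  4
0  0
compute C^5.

[[0, 0], [0, 0]]

C is strictly triangular, hence nilpotent: C^2 = 0, so C^5 = 0.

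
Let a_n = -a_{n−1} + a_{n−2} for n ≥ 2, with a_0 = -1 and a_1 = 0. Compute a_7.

With companion matrix B = [[-1, 1], [1, 0]], [a_n, a_{n−1}]ᵀ = B·[a_{n−1}, a_{n−2}]ᵀ, so [a_7, a_6]ᵀ = B⁶·[a_1, a_0]ᵀ.
B⁶ = [[13, -8], [-8, 5]], giving [a_7, a_6]ᵀ = [[8], [-5]].

8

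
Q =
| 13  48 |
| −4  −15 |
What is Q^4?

tr Q = −2 and det Q = −3, so the characteristic polynomial is λ² − (−2)λ + (−3) with roots 1 and −3.
Eigenvectors give P = [[−4, 3], [1, −1]] with P⁻¹ = [[−1, −3], [−1, −4]], and Q = P·diag(1, −3)·P⁻¹.
Then Q^4 = P·diag(1, 81)·P⁻¹ = [[−4, 243], [1, −81]] · [[−1, −3], [−1, −4]] = [[−239, −960], [80, 321]].

[[−239, −960], [80, 321]]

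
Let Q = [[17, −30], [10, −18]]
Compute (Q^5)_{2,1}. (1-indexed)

550

tr Q = −1 and det Q = −6, so the characteristic polynomial is λ² − (−1)λ + (−6) with roots −3 and 2.
Eigenvectors give P = [[3, −2], [2, −1]] with P⁻¹ = [[−1, 2], [−2, 3]], and Q = P·diag(−3, 2)·P⁻¹.
Then Q^5 = P·diag(−243, 32)·P⁻¹ = [[−729, −64], [−486, −32]] · [[−1, 2], [−2, 3]] = [[857, −1650], [550, −1068]].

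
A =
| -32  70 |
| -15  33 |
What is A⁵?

[[-1682, 3850], [-825, 1893]]

tr A = 1 and det A = -6, so the characteristic polynomial is λ² − (1)λ + (-6) with roots 3 and -2.
Eigenvectors give P = [[2, 7], [1, 3]] with P⁻¹ = [[-3, 7], [1, -2]], and A = P·diag(3, -2)·P⁻¹.
Then A⁵ = P·diag(243, -32)·P⁻¹ = [[486, -224], [243, -96]] · [[-3, 7], [1, -2]] = [[-1682, 3850], [-825, 1893]].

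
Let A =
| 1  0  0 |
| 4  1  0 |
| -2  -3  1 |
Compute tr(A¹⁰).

3

A = I + N where N = [[0, 0, 0], [4, 0, 0], [-2, -3, 0]] is strictly lower-triangular, so N³ = 0.
(I + N)¹⁰ = I + 10·N + 45·N² = [[1, 0, 0], [40, 1, 0], [-560, -30, 1]].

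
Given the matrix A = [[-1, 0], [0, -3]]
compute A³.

A² = [[1, 0], [0, 9]]
A³ = [[-1, 0], [0, -27]]

[[-1, 0], [0, -27]]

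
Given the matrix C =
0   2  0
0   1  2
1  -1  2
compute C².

[[0, 2, 4], [2, -1, 6], [2, -1, 2]]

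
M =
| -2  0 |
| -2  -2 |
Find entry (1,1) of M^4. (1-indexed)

M^2 = [[4, 0], [8, 4]]
M^3 = [[-8, 0], [-24, -8]]
M^4 = [[16, 0], [64, 16]]

16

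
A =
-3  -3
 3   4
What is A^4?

[[-9, -21], [21, 40]]

A^2 = [[0, -3], [3, 7]]
A^3 = [[-9, -12], [12, 19]]
A^4 = [[-9, -21], [21, 40]]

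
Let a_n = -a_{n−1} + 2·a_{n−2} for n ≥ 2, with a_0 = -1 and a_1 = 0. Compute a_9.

170

With companion matrix A = [[-1, 2], [1, 0]], [a_n, a_{n−1}]ᵀ = A·[a_{n−1}, a_{n−2}]ᵀ, so [a_9, a_8]ᵀ = A⁸·[a_1, a_0]ᵀ.
A⁸ = [[171, -170], [-85, 86]], giving [a_9, a_8]ᵀ = [[170], [-86]].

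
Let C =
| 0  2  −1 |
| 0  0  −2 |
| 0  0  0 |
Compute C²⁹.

[[0, 0, 0], [0, 0, 0], [0, 0, 0]]

C is strictly triangular, hence nilpotent: C³ = 0, so C²⁹ = 0.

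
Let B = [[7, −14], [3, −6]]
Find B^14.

[[7, −14], [3, −6]]

B² = B (a projection; rank 1, trace 1), so B^14 = B.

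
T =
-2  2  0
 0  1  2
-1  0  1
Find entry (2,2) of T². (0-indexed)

1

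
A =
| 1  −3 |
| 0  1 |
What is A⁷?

A = I + N where N = [[0, −3], [0, 0]] is strictly upper-triangular, so N² = 0.
(I + N)⁷ = I + 7·N = [[1, −21], [0, 1]].

[[1, −21], [0, 1]]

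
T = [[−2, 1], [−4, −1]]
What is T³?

T² = [[0, −3], [12, −3]]
T³ = [[12, 3], [−12, 15]]

[[12, 3], [−12, 15]]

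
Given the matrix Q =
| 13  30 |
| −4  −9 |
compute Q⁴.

[[481, 1200], [−160, −399]]

tr Q = 4 and det Q = 3, so the characteristic polynomial is λ² − (4)λ + (3) with roots 3 and 1.
Eigenvectors give P = [[−3, −5], [1, 2]] with P⁻¹ = [[−2, −5], [1, 3]], and Q = P·diag(3, 1)·P⁻¹.
Then Q⁴ = P·diag(81, 1)·P⁻¹ = [[−243, −5], [81, 2]] · [[−2, −5], [1, 3]] = [[481, 1200], [−160, −399]].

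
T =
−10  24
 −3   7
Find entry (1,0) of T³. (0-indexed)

tr T = −3 and det T = 2, so the characteristic polynomial is λ² − (−3)λ + (2) with roots −2 and −1.
Eigenvectors give P = [[3, −8], [1, −3]] with P⁻¹ = [[3, −8], [1, −3]], and T = P·diag(−2, −1)·P⁻¹.
Then T³ = P·diag(−8, −1)·P⁻¹ = [[−24, 8], [−8, 3]] · [[3, −8], [1, −3]] = [[−64, 168], [−21, 55]].

−21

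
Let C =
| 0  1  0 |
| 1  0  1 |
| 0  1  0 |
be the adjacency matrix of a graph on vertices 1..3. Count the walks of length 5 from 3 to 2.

The number of length-5 walks from vertex 3 to vertex 2 is entry (3,2) of C⁵, where C is the adjacency matrix.
C² = [[1, 0, 1], [0, 2, 0], [1, 0, 1]]
C³ = [[0, 2, 0], [2, 0, 2], [0, 2, 0]]
C⁴ = [[2, 0, 2], [0, 4, 0], [2, 0, 2]]
C⁵ = [[0, 4, 0], [4, 0, 4], [0, 4, 0]]

4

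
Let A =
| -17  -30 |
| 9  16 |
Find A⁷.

[[-773, -1290], [387, 646]]

tr A = -1 and det A = -2, so the characteristic polynomial is λ² − (-1)λ + (-2) with roots -2 and 1.
Eigenvectors give P = [[-2, -5], [1, 3]] with P⁻¹ = [[-3, -5], [1, 2]], and A = P·diag(-2, 1)·P⁻¹.
Then A⁷ = P·diag(-128, 1)·P⁻¹ = [[256, -5], [-128, 3]] · [[-3, -5], [1, 2]] = [[-773, -1290], [387, 646]].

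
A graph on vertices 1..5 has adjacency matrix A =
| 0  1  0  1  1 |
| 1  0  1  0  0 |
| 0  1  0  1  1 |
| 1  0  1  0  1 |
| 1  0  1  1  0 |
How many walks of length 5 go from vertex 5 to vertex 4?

The number of length-5 walks from vertex 5 to vertex 4 is entry (5,4) of A⁵, where A is the adjacency matrix.
A² = [[3, 0, 3, 1, 1], [0, 2, 0, 2, 2], [3, 0, 3, 1, 1], [1, 2, 1, 3, 2], [1, 2, 1, 2, 3]]
A³ = [[2, 6, 2, 7, 7], [6, 0, 6, 2, 2], [2, 6, 2, 7, 7], [7, 2, 7, 4, 5], [7, 2, 7, 5, 4]]
A⁴ = [[20, 4, 20, 11, 11], [4, 12, 4, 14, 14], [20, 4, 20, 11, 11], [11, 14, 11, 19, 18], [11, 14, 11, 18, 19]]
A⁵ = [[26, 40, 26, 51, 51], [40, 8, 40, 22, 22], [26, 40, 26, 51, 51], [51, 22, 51, 40, 41], [51, 22, 51, 41, 40]]

41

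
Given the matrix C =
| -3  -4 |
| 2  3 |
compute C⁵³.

[[-3, -4], [2, 3]]

C² = I (check: tr C = 0 and det C = -1), so C⁵³ = C since 53 is odd.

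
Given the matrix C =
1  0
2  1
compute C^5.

[[1, 0], [10, 1]]

C = I + N where N = [[0, 0], [2, 0]] is strictly lower-triangular, so N^2 = 0.
(I + N)^5 = I + 5·N = [[1, 0], [10, 1]].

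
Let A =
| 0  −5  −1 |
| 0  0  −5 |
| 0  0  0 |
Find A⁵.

A is strictly triangular, hence nilpotent: A³ = 0, so A⁵ = 0.

[[0, 0, 0], [0, 0, 0], [0, 0, 0]]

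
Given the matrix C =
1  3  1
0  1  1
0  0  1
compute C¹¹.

C = I + N where N = [[0, 3, 1], [0, 0, 1], [0, 0, 0]] is strictly upper-triangular, so N³ = 0.
(I + N)¹¹ = I + 11·N + 55·N² = [[1, 33, 176], [0, 1, 11], [0, 0, 1]].

[[1, 33, 176], [0, 1, 11], [0, 0, 1]]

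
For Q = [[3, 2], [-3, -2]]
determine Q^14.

[[3, 2], [-3, -2]]

Q² = Q (a projection; rank 1, trace 1), so Q^14 = Q.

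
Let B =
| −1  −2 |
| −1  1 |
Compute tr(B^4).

18

B^2 = [[3, 0], [0, 3]]
B^3 = [[−3, −6], [−3, 3]]
B^4 = [[9, 0], [0, 9]]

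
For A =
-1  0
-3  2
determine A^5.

tr A = 1 and det A = -2, so the characteristic polynomial is λ² − (1)λ + (-2) with roots 2 and -1.
Eigenvectors give P = [[0, 1], [1, 1]] with P⁻¹ = [[-1, 1], [1, 0]], and A = P·diag(2, -1)·P⁻¹.
Then A^5 = P·diag(32, -1)·P⁻¹ = [[0, -1], [32, -1]] · [[-1, 1], [1, 0]] = [[-1, 0], [-33, 32]].

[[-1, 0], [-33, 32]]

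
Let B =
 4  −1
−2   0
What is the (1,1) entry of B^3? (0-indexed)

8

B^2 = [[18, −4], [−8, 2]]
B^3 = [[80, −18], [−36, 8]]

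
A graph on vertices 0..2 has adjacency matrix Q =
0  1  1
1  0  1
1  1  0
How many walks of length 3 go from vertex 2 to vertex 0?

3

The number of length-3 walks from vertex 2 to vertex 0 is entry (2,0) of Q³, where Q is the adjacency matrix.
Q² = [[2, 1, 1], [1, 2, 1], [1, 1, 2]]
Q³ = [[2, 3, 3], [3, 2, 3], [3, 3, 2]]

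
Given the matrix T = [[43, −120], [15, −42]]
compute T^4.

[[601, −1560], [195, −504]]

tr T = 1 and det T = −6, so the characteristic polynomial is λ² − (1)λ + (−6) with roots 3 and −2.
Eigenvectors give P = [[3, −8], [1, −3]] with P⁻¹ = [[3, −8], [1, −3]], and T = P·diag(3, −2)·P⁻¹.
Then T^4 = P·diag(81, 16)·P⁻¹ = [[243, −128], [81, −48]] · [[3, −8], [1, −3]] = [[601, −1560], [195, −504]].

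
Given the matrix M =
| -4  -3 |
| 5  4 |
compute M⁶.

[[1, 0], [0, 1]]

M² = I (check: tr M = 0 and det M = -1), so M⁶ = I since 6 is even.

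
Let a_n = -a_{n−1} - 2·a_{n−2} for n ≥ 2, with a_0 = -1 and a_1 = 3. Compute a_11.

With companion matrix A = [[-1, -2], [1, 0]], [a_n, a_{n−1}]ᵀ = A·[a_{n−1}, a_{n−2}]ᵀ, so [a_11, a_10]ᵀ = A^10·[a_1, a_0]ᵀ.
A^10 = [[23, -22], [11, 34]], giving [a_11, a_10]ᵀ = [[91], [-1]].

91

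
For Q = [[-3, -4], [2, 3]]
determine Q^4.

Q² = I (check: tr Q = 0 and det Q = -1), so Q^4 = I since 4 is even.

[[1, 0], [0, 1]]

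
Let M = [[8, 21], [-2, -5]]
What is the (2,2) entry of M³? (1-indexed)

tr M = 3 and det M = 2, so the characteristic polynomial is λ² − (3)λ + (2) with roots 1 and 2.
Eigenvectors give P = [[-3, 7], [1, -2]] with P⁻¹ = [[2, 7], [1, 3]], and M = P·diag(1, 2)·P⁻¹.
Then M³ = P·diag(1, 8)·P⁻¹ = [[-3, 56], [1, -16]] · [[2, 7], [1, 3]] = [[50, 147], [-14, -41]].

-41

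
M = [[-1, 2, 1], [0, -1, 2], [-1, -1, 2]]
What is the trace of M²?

0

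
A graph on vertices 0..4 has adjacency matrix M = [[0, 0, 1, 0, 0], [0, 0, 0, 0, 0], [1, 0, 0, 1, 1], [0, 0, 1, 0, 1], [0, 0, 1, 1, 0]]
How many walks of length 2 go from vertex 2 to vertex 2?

The number of length-2 walks from vertex 2 to vertex 2 is entry (2,2) of M², where M is the adjacency matrix.
M² = [[1, 0, 0, 1, 1], [0, 0, 0, 0, 0], [0, 0, 3, 1, 1], [1, 0, 1, 2, 1], [1, 0, 1, 1, 2]]

3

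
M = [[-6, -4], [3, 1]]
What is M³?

tr M = -5 and det M = 6, so the characteristic polynomial is λ² − (-5)λ + (6) with roots -2 and -3.
Eigenvectors give P = [[1, -4], [-1, 3]] with P⁻¹ = [[-3, -4], [-1, -1]], and M = P·diag(-2, -3)·P⁻¹.
Then M³ = P·diag(-8, -27)·P⁻¹ = [[-8, 108], [8, -81]] · [[-3, -4], [-1, -1]] = [[-84, -76], [57, 49]].

[[-84, -76], [57, 49]]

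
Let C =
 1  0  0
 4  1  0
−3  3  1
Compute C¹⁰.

[[1, 0, 0], [40, 1, 0], [510, 30, 1]]

C = I + N where N = [[0, 0, 0], [4, 0, 0], [−3, 3, 0]] is strictly lower-triangular, so N³ = 0.
(I + N)¹⁰ = I + 10·N + 45·N² = [[1, 0, 0], [40, 1, 0], [510, 30, 1]].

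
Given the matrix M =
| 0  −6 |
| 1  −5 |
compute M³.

tr M = −5 and det M = 6, so the characteristic polynomial is λ² − (−5)λ + (6) with roots −2 and −3.
Eigenvectors give P = [[3, −2], [1, −1]] with P⁻¹ = [[1, −2], [1, −3]], and M = P·diag(−2, −3)·P⁻¹.
Then M³ = P·diag(−8, −27)·P⁻¹ = [[−24, 54], [−8, 27]] · [[1, −2], [1, −3]] = [[30, −114], [19, −65]].

[[30, −114], [19, −65]]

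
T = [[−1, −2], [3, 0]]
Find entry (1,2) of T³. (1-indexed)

10

T² = [[−5, 2], [−3, −6]]
T³ = [[11, 10], [−15, 6]]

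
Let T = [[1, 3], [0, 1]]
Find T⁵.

T = I + N where N = [[0, 3], [0, 0]] is strictly upper-triangular, so N² = 0.
(I + N)⁵ = I + 5·N = [[1, 15], [0, 1]].

[[1, 15], [0, 1]]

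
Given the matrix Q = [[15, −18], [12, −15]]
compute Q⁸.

[[6561, 0], [0, 6561]]

tr Q = 0 and det Q = −9, so the characteristic polynomial is λ² − (0)λ + (−9) with roots −3 and 3.
Eigenvectors give P = [[1, −3], [1, −2]] with P⁻¹ = [[−2, 3], [−1, 1]], and Q = P·diag(−3, 3)·P⁻¹.
Then Q⁸ = P·diag(6561, 6561)·P⁻¹ = [[6561, −19683], [6561, −13122]] · [[−2, 3], [−1, 1]] = [[6561, 0], [0, 6561]].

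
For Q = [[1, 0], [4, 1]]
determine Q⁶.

[[1, 0], [24, 1]]

Q = I + N where N = [[0, 0], [4, 0]] is strictly lower-triangular, so N² = 0.
(I + N)⁶ = I + 6·N = [[1, 0], [24, 1]].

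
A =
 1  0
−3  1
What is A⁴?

A = I + N where N = [[0, 0], [−3, 0]] is strictly lower-triangular, so N² = 0.
(I + N)⁴ = I + 4·N = [[1, 0], [−12, 1]].

[[1, 0], [−12, 1]]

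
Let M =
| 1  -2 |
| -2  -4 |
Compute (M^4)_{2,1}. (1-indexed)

150

M^2 = [[5, 6], [6, 20]]
M^3 = [[-7, -34], [-34, -92]]
M^4 = [[61, 150], [150, 436]]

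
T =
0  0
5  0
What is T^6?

[[0, 0], [0, 0]]

T is strictly triangular, hence nilpotent: T^2 = 0, so T^6 = 0.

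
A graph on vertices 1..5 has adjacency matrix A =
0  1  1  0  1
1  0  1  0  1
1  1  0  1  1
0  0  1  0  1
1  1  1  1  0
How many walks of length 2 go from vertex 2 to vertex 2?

3

The number of length-2 walks from vertex 2 to vertex 2 is entry (2,2) of A^2, where A is the adjacency matrix.
A^2 = [[3, 2, 2, 2, 2], [2, 3, 2, 2, 2], [2, 2, 4, 1, 3], [2, 2, 1, 2, 1], [2, 2, 3, 1, 4]]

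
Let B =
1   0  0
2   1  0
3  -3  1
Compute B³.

[[1, 0, 0], [6, 1, 0], [-9, -9, 1]]

B = I + N where N = [[0, 0, 0], [2, 0, 0], [3, -3, 0]] is strictly lower-triangular, so N³ = 0.
(I + N)³ = I + 3·N + 3·N² = [[1, 0, 0], [6, 1, 0], [-9, -9, 1]].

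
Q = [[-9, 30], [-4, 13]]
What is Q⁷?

[[-10929, 32790], [-4372, 13117]]

tr Q = 4 and det Q = 3, so the characteristic polynomial is λ² − (4)λ + (3) with roots 1 and 3.
Eigenvectors give P = [[-3, 5], [-1, 2]] with P⁻¹ = [[-2, 5], [-1, 3]], and Q = P·diag(1, 3)·P⁻¹.
Then Q⁷ = P·diag(1, 2187)·P⁻¹ = [[-3, 10935], [-1, 4374]] · [[-2, 5], [-1, 3]] = [[-10929, 32790], [-4372, 13117]].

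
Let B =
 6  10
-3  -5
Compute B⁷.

B² = B (a projection; rank 1, trace 1), so B⁷ = B.

[[6, 10], [-3, -5]]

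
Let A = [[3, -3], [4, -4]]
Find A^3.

[[3, -3], [4, -4]]

A^2 = [[-3, 3], [-4, 4]]
A^3 = [[3, -3], [4, -4]]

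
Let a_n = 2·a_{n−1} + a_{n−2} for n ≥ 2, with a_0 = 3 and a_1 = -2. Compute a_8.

-309

With companion matrix B = [[2, 1], [1, 0]], [a_n, a_{n−1}]ᵀ = B·[a_{n−1}, a_{n−2}]ᵀ, so [a_8, a_7]ᵀ = B^7·[a_1, a_0]ᵀ.
B^7 = [[408, 169], [169, 70]], giving [a_8, a_7]ᵀ = [[-309], [-128]].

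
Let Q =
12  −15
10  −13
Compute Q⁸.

tr Q = −1 and det Q = −6, so the characteristic polynomial is λ² − (−1)λ + (−6) with roots −3 and 2.
Eigenvectors give P = [[1, −3], [1, −2]] with P⁻¹ = [[−2, 3], [−1, 1]], and Q = P·diag(−3, 2)·P⁻¹.
Then Q⁸ = P·diag(6561, 256)·P⁻¹ = [[6561, −768], [6561, −512]] · [[−2, 3], [−1, 1]] = [[−12354, 18915], [−12610, 19171]].

[[−12354, 18915], [−12610, 19171]]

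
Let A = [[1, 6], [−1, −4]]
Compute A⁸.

tr A = −3 and det A = 2, so the characteristic polynomial is λ² − (−3)λ + (2) with roots −1 and −2.
Eigenvectors give P = [[−3, −2], [1, 1]] with P⁻¹ = [[−1, −2], [1, 3]], and A = P·diag(−1, −2)·P⁻¹.
Then A⁸ = P·diag(1, 256)·P⁻¹ = [[−3, −512], [1, 256]] · [[−1, −2], [1, 3]] = [[−509, −1530], [255, 766]].

[[−509, −1530], [255, 766]]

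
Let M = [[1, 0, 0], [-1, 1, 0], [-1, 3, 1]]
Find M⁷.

M = I + N where N = [[0, 0, 0], [-1, 0, 0], [-1, 3, 0]] is strictly lower-triangular, so N³ = 0.
(I + N)⁷ = I + 7·N + 21·N² = [[1, 0, 0], [-7, 1, 0], [-70, 21, 1]].

[[1, 0, 0], [-7, 1, 0], [-70, 21, 1]]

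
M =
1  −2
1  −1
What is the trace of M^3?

M^2 = [[−1, 0], [0, −1]]
M^3 = [[−1, 2], [−1, 1]]

0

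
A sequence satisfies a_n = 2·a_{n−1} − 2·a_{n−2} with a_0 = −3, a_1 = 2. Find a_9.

With companion matrix M = [[2, −2], [1, 0]], [a_n, a_{n−1}]ᵀ = M·[a_{n−1}, a_{n−2}]ᵀ, so [a_9, a_8]ᵀ = M^8·[a_1, a_0]ᵀ.
M^8 = [[16, 0], [0, 16]], giving [a_9, a_8]ᵀ = [[32], [−48]].

32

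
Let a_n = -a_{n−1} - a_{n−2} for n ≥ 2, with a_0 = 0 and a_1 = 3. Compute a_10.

With companion matrix Q = [[-1, -1], [1, 0]], [a_n, a_{n−1}]ᵀ = Q·[a_{n−1}, a_{n−2}]ᵀ, so [a_10, a_9]ᵀ = Q^9·[a_1, a_0]ᵀ.
Q^9 = [[1, 0], [0, 1]], giving [a_10, a_9]ᵀ = [[3], [0]].

3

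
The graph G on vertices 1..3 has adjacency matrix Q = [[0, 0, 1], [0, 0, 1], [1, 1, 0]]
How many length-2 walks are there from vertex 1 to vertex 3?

0

The number of length-2 walks from vertex 1 to vertex 3 is entry (1,3) of Q^2, where Q is the adjacency matrix.
Q^2 = [[1, 1, 0], [1, 1, 0], [0, 0, 2]]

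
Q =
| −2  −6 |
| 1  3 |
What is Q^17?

Q² = Q (a projection; rank 1, trace 1), so Q^17 = Q.

[[−2, −6], [1, 3]]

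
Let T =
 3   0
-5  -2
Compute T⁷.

[[2187, 0], [-2315, -128]]

tr T = 1 and det T = -6, so the characteristic polynomial is λ² − (1)λ + (-6) with roots -2 and 3.
Eigenvectors give P = [[0, -1], [1, 1]] with P⁻¹ = [[1, 1], [-1, 0]], and T = P·diag(-2, 3)·P⁻¹.
Then T⁷ = P·diag(-128, 2187)·P⁻¹ = [[0, -2187], [-128, 2187]] · [[1, 1], [-1, 0]] = [[2187, 0], [-2315, -128]].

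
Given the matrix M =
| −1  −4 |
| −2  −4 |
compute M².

[[9, 20], [10, 24]]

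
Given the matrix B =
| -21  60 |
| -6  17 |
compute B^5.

tr B = -4 and det B = 3, so the characteristic polynomial is λ² − (-4)λ + (3) with roots -1 and -3.
Eigenvectors give P = [[3, 10], [1, 3]] with P⁻¹ = [[-3, 10], [1, -3]], and B = P·diag(-1, -3)·P⁻¹.
Then B^5 = P·diag(-1, -243)·P⁻¹ = [[-3, -2430], [-1, -729]] · [[-3, 10], [1, -3]] = [[-2421, 7260], [-726, 2177]].

[[-2421, 7260], [-726, 2177]]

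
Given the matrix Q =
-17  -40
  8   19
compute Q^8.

tr Q = 2 and det Q = -3, so the characteristic polynomial is λ² − (2)λ + (-3) with roots 3 and -1.
Eigenvectors give P = [[-2, 5], [1, -2]] with P⁻¹ = [[2, 5], [1, 2]], and Q = P·diag(3, -1)·P⁻¹.
Then Q^8 = P·diag(6561, 1)·P⁻¹ = [[-13122, 5], [6561, -2]] · [[2, 5], [1, 2]] = [[-26239, -65600], [13120, 32801]].

[[-26239, -65600], [13120, 32801]]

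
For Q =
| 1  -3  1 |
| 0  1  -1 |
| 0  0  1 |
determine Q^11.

Q = I + N where N = [[0, -3, 1], [0, 0, -1], [0, 0, 0]] is strictly upper-triangular, so N^3 = 0.
(I + N)^11 = I + 11·N + 55·N^2 = [[1, -33, 176], [0, 1, -11], [0, 0, 1]].

[[1, -33, 176], [0, 1, -11], [0, 0, 1]]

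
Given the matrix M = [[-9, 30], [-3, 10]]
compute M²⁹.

[[-9, 30], [-3, 10]]

M² = M (a projection; rank 1, trace 1), so M²⁹ = M.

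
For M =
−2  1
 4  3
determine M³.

M² = [[8, 1], [4, 13]]
M³ = [[−12, 11], [44, 43]]

[[−12, 11], [44, 43]]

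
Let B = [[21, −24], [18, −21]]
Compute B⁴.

tr B = 0 and det B = −9, so the characteristic polynomial is λ² − (0)λ + (−9) with roots 3 and −3.
Eigenvectors give P = [[4, 1], [3, 1]] with P⁻¹ = [[1, −1], [−3, 4]], and B = P·diag(3, −3)·P⁻¹.
Then B⁴ = P·diag(81, 81)·P⁻¹ = [[324, 81], [243, 81]] · [[1, −1], [−3, 4]] = [[81, 0], [0, 81]].

[[81, 0], [0, 81]]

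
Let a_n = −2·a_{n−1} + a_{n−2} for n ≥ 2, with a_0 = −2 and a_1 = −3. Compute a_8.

With companion matrix T = [[−2, 1], [1, 0]], [a_n, a_{n−1}]ᵀ = T·[a_{n−1}, a_{n−2}]ᵀ, so [a_8, a_7]ᵀ = T⁷·[a_1, a_0]ᵀ.
T⁷ = [[−408, 169], [169, −70]], giving [a_8, a_7]ᵀ = [[886], [−367]].

886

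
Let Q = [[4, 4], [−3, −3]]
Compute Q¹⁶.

[[4, 4], [−3, −3]]

Q² = Q (a projection; rank 1, trace 1), so Q¹⁶ = Q.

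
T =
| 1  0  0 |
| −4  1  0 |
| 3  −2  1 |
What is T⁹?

T = I + N where N = [[0, 0, 0], [−4, 0, 0], [3, −2, 0]] is strictly lower-triangular, so N³ = 0.
(I + N)⁹ = I + 9·N + 36·N² = [[1, 0, 0], [−36, 1, 0], [315, −18, 1]].

[[1, 0, 0], [−36, 1, 0], [315, −18, 1]]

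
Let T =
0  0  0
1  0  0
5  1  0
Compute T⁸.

T is strictly triangular, hence nilpotent: T³ = 0, so T⁸ = 0.

[[0, 0, 0], [0, 0, 0], [0, 0, 0]]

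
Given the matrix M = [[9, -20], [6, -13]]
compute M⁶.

[[-3639, 7280], [-2184, 4369]]

tr M = -4 and det M = 3, so the characteristic polynomial is λ² − (-4)λ + (3) with roots -1 and -3.
Eigenvectors give P = [[-2, 5], [-1, 3]] with P⁻¹ = [[-3, 5], [-1, 2]], and M = P·diag(-1, -3)·P⁻¹.
Then M⁶ = P·diag(1, 729)·P⁻¹ = [[-2, 3645], [-1, 2187]] · [[-3, 5], [-1, 2]] = [[-3639, 7280], [-2184, 4369]].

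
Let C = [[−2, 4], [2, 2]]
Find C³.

[[−24, 48], [24, 24]]

C² = [[12, 0], [0, 12]]
C³ = [[−24, 48], [24, 24]]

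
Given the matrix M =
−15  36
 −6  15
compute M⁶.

[[729, 0], [0, 729]]

tr M = 0 and det M = −9, so the characteristic polynomial is λ² − (0)λ + (−9) with roots 3 and −3.
Eigenvectors give P = [[2, 3], [1, 1]] with P⁻¹ = [[−1, 3], [1, −2]], and M = P·diag(3, −3)·P⁻¹.
Then M⁶ = P·diag(729, 729)·P⁻¹ = [[1458, 2187], [729, 729]] · [[−1, 3], [1, −2]] = [[729, 0], [0, 729]].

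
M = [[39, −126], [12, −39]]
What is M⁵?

tr M = 0 and det M = −9, so the characteristic polynomial is λ² − (0)λ + (−9) with roots 3 and −3.
Eigenvectors give P = [[7, 3], [2, 1]] with P⁻¹ = [[1, −3], [−2, 7]], and M = P·diag(3, −3)·P⁻¹.
Then M⁵ = P·diag(243, −243)·P⁻¹ = [[1701, −729], [486, −243]] · [[1, −3], [−2, 7]] = [[3159, −10206], [972, −3159]].

[[3159, −10206], [972, −3159]]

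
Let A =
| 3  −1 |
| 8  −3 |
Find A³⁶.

[[1, 0], [0, 1]]

A² = I (check: tr A = 0 and det A = −1), so A³⁶ = I since 36 is even.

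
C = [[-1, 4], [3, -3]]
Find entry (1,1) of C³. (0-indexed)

C² = [[13, -16], [-12, 21]]
C³ = [[-61, 100], [75, -111]]

-111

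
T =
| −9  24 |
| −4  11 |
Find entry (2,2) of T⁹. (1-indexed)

59051

tr T = 2 and det T = −3, so the characteristic polynomial is λ² − (2)λ + (−3) with roots −1 and 3.
Eigenvectors give P = [[3, −2], [1, −1]] with P⁻¹ = [[1, −2], [1, −3]], and T = P·diag(−1, 3)·P⁻¹.
Then T⁹ = P·diag(−1, 19683)·P⁻¹ = [[−3, −39366], [−1, −19683]] · [[1, −2], [1, −3]] = [[−39369, 118104], [−19684, 59051]].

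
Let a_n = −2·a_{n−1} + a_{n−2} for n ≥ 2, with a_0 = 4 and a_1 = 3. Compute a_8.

With companion matrix T = [[−2, 1], [1, 0]], [a_n, a_{n−1}]ᵀ = T·[a_{n−1}, a_{n−2}]ᵀ, so [a_8, a_7]ᵀ = T⁷·[a_1, a_0]ᵀ.
T⁷ = [[−408, 169], [169, −70]], giving [a_8, a_7]ᵀ = [[−548], [227]].

−548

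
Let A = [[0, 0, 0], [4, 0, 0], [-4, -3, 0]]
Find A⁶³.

[[0, 0, 0], [0, 0, 0], [0, 0, 0]]

A is strictly triangular, hence nilpotent: A³ = 0, so A⁶³ = 0.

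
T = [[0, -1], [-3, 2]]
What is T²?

[[3, -2], [-6, 7]]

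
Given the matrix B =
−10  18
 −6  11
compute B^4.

tr B = 1 and det B = −2, so the characteristic polynomial is λ² − (1)λ + (−2) with roots 2 and −1.
Eigenvectors give P = [[−3, 2], [−2, 1]] with P⁻¹ = [[1, −2], [2, −3]], and B = P·diag(2, −1)·P⁻¹.
Then B^4 = P·diag(16, 1)·P⁻¹ = [[−48, 2], [−32, 1]] · [[1, −2], [2, −3]] = [[−44, 90], [−30, 61]].

[[−44, 90], [−30, 61]]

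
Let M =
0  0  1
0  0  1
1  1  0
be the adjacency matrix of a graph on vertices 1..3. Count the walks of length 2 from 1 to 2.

The number of length-2 walks from vertex 1 to vertex 2 is entry (1,2) of M², where M is the adjacency matrix.
M² = [[1, 1, 0], [1, 1, 0], [0, 0, 2]]

1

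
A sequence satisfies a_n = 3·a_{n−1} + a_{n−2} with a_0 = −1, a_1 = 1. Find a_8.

2738

With companion matrix M = [[3, 1], [1, 0]], [a_n, a_{n−1}]ᵀ = M·[a_{n−1}, a_{n−2}]ᵀ, so [a_8, a_7]ᵀ = M⁷·[a_1, a_0]ᵀ.
M⁷ = [[3927, 1189], [1189, 360]], giving [a_8, a_7]ᵀ = [[2738], [829]].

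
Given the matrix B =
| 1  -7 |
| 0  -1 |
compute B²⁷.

B² = I (check: tr B = 0 and det B = -1), so B²⁷ = B since 27 is odd.

[[1, -7], [0, -1]]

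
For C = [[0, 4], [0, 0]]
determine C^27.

[[0, 0], [0, 0]]

C is strictly triangular, hence nilpotent: C^2 = 0, so C^27 = 0.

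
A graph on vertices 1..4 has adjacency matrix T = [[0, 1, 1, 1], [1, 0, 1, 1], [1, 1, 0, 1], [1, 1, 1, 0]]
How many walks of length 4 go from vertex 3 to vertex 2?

The number of length-4 walks from vertex 3 to vertex 2 is entry (3,2) of T^4, where T is the adjacency matrix.
T^2 = [[3, 2, 2, 2], [2, 3, 2, 2], [2, 2, 3, 2], [2, 2, 2, 3]]
T^3 = [[6, 7, 7, 7], [7, 6, 7, 7], [7, 7, 6, 7], [7, 7, 7, 6]]
T^4 = [[21, 20, 20, 20], [20, 21, 20, 20], [20, 20, 21, 20], [20, 20, 20, 21]]

20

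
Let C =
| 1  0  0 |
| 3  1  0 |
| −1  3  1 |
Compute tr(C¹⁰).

3

C = I + N where N = [[0, 0, 0], [3, 0, 0], [−1, 3, 0]] is strictly lower-triangular, so N³ = 0.
(I + N)¹⁰ = I + 10·N + 45·N² = [[1, 0, 0], [30, 1, 0], [395, 30, 1]].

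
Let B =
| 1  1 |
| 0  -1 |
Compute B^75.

B² = I (check: tr B = 0 and det B = -1), so B^75 = B since 75 is odd.

[[1, 1], [0, -1]]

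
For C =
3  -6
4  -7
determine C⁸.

[[-13119, 19680], [-13120, 19681]]

tr C = -4 and det C = 3, so the characteristic polynomial is λ² − (-4)λ + (3) with roots -1 and -3.
Eigenvectors give P = [[3, 1], [2, 1]] with P⁻¹ = [[1, -1], [-2, 3]], and C = P·diag(-1, -3)·P⁻¹.
Then C⁸ = P·diag(1, 6561)·P⁻¹ = [[3, 6561], [2, 6561]] · [[1, -1], [-2, 3]] = [[-13119, 19680], [-13120, 19681]].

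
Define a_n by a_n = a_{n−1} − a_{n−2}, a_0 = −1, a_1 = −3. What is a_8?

With companion matrix M = [[1, −1], [1, 0]], [a_n, a_{n−1}]ᵀ = M·[a_{n−1}, a_{n−2}]ᵀ, so [a_8, a_7]ᵀ = M^7·[a_1, a_0]ᵀ.
M^7 = [[1, −1], [1, 0]], giving [a_8, a_7]ᵀ = [[−2], [−3]].

−2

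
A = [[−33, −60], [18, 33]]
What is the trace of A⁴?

162

tr A = 0 and det A = −9, so the characteristic polynomial is λ² − (0)λ + (−9) with roots −3 and 3.
Eigenvectors give P = [[2, −5], [−1, 3]] with P⁻¹ = [[3, 5], [1, 2]], and A = P·diag(−3, 3)·P⁻¹.
Then A⁴ = P·diag(81, 81)·P⁻¹ = [[162, −405], [−81, 243]] · [[3, 5], [1, 2]] = [[81, 0], [0, 81]].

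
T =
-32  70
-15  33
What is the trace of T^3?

tr T = 1 and det T = -6, so the characteristic polynomial is λ² − (1)λ + (-6) with roots -2 and 3.
Eigenvectors give P = [[7, 2], [3, 1]] with P⁻¹ = [[1, -2], [-3, 7]], and T = P·diag(-2, 3)·P⁻¹.
Then T^3 = P·diag(-8, 27)·P⁻¹ = [[-56, 54], [-24, 27]] · [[1, -2], [-3, 7]] = [[-218, 490], [-105, 237]].

19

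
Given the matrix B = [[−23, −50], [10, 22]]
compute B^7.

tr B = −1 and det B = −6, so the characteristic polynomial is λ² − (−1)λ + (−6) with roots −3 and 2.
Eigenvectors give P = [[5, −2], [−2, 1]] with P⁻¹ = [[1, 2], [2, 5]], and B = P·diag(−3, 2)·P⁻¹.
Then B^7 = P·diag(−2187, 128)·P⁻¹ = [[−10935, −256], [4374, 128]] · [[1, 2], [2, 5]] = [[−11447, −23150], [4630, 9388]].

[[−11447, −23150], [4630, 9388]]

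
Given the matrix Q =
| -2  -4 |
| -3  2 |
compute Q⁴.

[[256, 0], [0, 256]]

Q² = [[16, 0], [0, 16]]
Q³ = [[-32, -64], [-48, 32]]
Q⁴ = [[256, 0], [0, 256]]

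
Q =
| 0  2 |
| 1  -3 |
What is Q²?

[[2, -6], [-3, 11]]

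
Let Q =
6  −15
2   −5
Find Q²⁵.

[[6, −15], [2, −5]]

Q² = Q (a projection; rank 1, trace 1), so Q²⁵ = Q.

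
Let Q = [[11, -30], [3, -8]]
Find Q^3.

tr Q = 3 and det Q = 2, so the characteristic polynomial is λ² − (3)λ + (2) with roots 2 and 1.
Eigenvectors give P = [[10, 3], [3, 1]] with P⁻¹ = [[1, -3], [-3, 10]], and Q = P·diag(2, 1)·P⁻¹.
Then Q^3 = P·diag(8, 1)·P⁻¹ = [[80, 3], [24, 1]] · [[1, -3], [-3, 10]] = [[71, -210], [21, -62]].

[[71, -210], [21, -62]]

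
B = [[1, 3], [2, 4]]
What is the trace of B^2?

29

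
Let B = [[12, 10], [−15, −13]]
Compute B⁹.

[[40902, 40390], [−60585, −60073]]

tr B = −1 and det B = −6, so the characteristic polynomial is λ² − (−1)λ + (−6) with roots 2 and −3.
Eigenvectors give P = [[−1, −2], [1, 3]] with P⁻¹ = [[−3, −2], [1, 1]], and B = P·diag(2, −3)·P⁻¹.
Then B⁹ = P·diag(512, −19683)·P⁻¹ = [[−512, 39366], [512, −59049]] · [[−3, −2], [1, 1]] = [[40902, 40390], [−60585, −60073]].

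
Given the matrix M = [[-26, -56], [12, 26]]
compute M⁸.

tr M = 0 and det M = -4, so the characteristic polynomial is λ² − (0)λ + (-4) with roots 2 and -2.
Eigenvectors give P = [[-2, -7], [1, 3]] with P⁻¹ = [[3, 7], [-1, -2]], and M = P·diag(2, -2)·P⁻¹.
Then M⁸ = P·diag(256, 256)·P⁻¹ = [[-512, -1792], [256, 768]] · [[3, 7], [-1, -2]] = [[256, 0], [0, 256]].

[[256, 0], [0, 256]]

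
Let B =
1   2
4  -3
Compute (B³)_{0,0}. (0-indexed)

B² = [[9, -4], [-8, 17]]
B³ = [[-7, 30], [60, -67]]

-7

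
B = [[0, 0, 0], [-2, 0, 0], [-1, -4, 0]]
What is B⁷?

[[0, 0, 0], [0, 0, 0], [0, 0, 0]]

B is strictly triangular, hence nilpotent: B³ = 0, so B⁷ = 0.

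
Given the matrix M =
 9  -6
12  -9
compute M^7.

[[6561, -4374], [8748, -6561]]

tr M = 0 and det M = -9, so the characteristic polynomial is λ² − (0)λ + (-9) with roots 3 and -3.
Eigenvectors give P = [[1, -1], [1, -2]] with P⁻¹ = [[2, -1], [1, -1]], and M = P·diag(3, -3)·P⁻¹.
Then M^7 = P·diag(2187, -2187)·P⁻¹ = [[2187, 2187], [2187, 4374]] · [[2, -1], [1, -1]] = [[6561, -4374], [8748, -6561]].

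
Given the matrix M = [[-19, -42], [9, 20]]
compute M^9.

[[-3079, -7182], [1539, 3590]]

tr M = 1 and det M = -2, so the characteristic polynomial is λ² − (1)λ + (-2) with roots 2 and -1.
Eigenvectors give P = [[2, -7], [-1, 3]] with P⁻¹ = [[-3, -7], [-1, -2]], and M = P·diag(2, -1)·P⁻¹.
Then M^9 = P·diag(512, -1)·P⁻¹ = [[1024, 7], [-512, -3]] · [[-3, -7], [-1, -2]] = [[-3079, -7182], [1539, 3590]].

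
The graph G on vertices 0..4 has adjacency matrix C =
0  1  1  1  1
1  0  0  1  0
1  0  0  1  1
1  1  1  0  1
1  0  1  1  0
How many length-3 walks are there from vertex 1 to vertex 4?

The number of length-3 walks from vertex 1 to vertex 4 is entry (1,4) of C^3, where C is the adjacency matrix.
C^2 = [[4, 1, 2, 3, 2], [1, 2, 2, 1, 2], [2, 2, 3, 2, 2], [3, 1, 2, 4, 2], [2, 2, 2, 2, 3]]
C^3 = [[8, 7, 9, 9, 9], [7, 2, 4, 7, 4], [9, 4, 6, 9, 7], [9, 7, 9, 8, 9], [9, 4, 7, 9, 6]]

4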